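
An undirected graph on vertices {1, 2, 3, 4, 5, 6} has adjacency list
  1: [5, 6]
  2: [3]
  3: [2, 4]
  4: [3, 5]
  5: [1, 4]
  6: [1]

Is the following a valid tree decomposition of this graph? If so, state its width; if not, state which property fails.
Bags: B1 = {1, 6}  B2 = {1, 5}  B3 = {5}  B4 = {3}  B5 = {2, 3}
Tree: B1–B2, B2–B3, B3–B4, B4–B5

A tree decomposition must satisfy three properties: every vertex lies in some bag; for every edge, both endpoints lie together in some bag; and for every vertex, the bags containing it form a connected subtree. Here vertex 4 appears in no bag, so the decomposition is invalid.

No — vertex 4 appears in no bag.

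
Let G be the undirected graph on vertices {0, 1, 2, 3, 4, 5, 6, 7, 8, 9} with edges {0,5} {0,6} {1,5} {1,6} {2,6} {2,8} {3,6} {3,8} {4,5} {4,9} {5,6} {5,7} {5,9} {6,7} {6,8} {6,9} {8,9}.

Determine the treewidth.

2

A width-2 tree decomposition is:
Bags: B1 = {0, 5, 6}  B2 = {1, 5, 6}  B3 = {5, 6, 9}  B4 = {5, 6, 7}  B5 = {4, 5, 9}  B6 = {6, 8, 9}  B7 = {2, 6, 8}  B8 = {3, 6, 8}
Tree: B1–B2, B2–B3, B2–B4, B3–B5, B3–B6, B6–B7, B7–B8
Each bag holds 3 vertices, so the decomposition has width 2, which upper-bounds the treewidth. For the lower bound, the 3 vertices {4, 5, 9} are pairwise adjacent, and any tree decomposition puts a clique entirely inside one bag — forcing width ≥ 2. Combining the bounds, tw(G) = 2.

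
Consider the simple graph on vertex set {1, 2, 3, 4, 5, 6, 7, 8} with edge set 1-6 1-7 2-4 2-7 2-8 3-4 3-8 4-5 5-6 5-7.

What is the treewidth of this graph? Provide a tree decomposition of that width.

The largest bag has 3 vertices, giving width 2; this decomposition certifies tw(G) ≤ 2. Since 8–3–4–2–8 is a cycle in G, G is not acyclic. Forests are exactly the graphs of treewidth ≤ 1, so tw(G) ≥ 2. Combining the bounds, tw(G) = 2.

Treewidth 2.
Bags: B1 = {2, 3, 8}  B2 = {2, 3, 4}  B3 = {2, 4, 7}  B4 = {4, 5, 7}  B5 = {1, 5, 7}  B6 = {1, 5, 6}
Tree: B1–B2, B2–B3, B3–B4, B4–B5, B5–B6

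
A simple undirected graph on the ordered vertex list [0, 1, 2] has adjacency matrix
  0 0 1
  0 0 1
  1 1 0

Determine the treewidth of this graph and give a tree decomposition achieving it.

Treewidth 1.
Bags: B1 = {1, 2}  B2 = {0, 2}
Tree: B1–B2

Each bag holds 2 vertices, so the decomposition has width 1, which upper-bounds the treewidth. Any graph with an edge has treewidth ≥ 1, and G has the edge 2–1. Combining the bounds, tw(G) = 1.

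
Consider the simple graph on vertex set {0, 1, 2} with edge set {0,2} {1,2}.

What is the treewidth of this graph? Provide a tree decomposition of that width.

Treewidth 1.
One such decomposition:
Bags: B1 = {0, 2}  B2 = {1, 2}
Tree: B1–B2

Every bag has size at most 2, so the width is 2 − 1 = 1 and tw(G) ≤ 1. G has an edge, so its treewidth is at least 1. The upper and lower bounds meet at 1, so that is the treewidth.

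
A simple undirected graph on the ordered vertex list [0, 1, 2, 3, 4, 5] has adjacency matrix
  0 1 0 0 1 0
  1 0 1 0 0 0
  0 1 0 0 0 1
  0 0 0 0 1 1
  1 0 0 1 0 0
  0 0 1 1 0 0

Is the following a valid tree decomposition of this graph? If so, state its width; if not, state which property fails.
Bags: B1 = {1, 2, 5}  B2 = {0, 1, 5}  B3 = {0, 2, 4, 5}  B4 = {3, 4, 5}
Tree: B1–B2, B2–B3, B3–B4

No — bags containing vertex 2 are not connected in the tree.

A tree decomposition must satisfy three properties: every vertex lies in some bag; for every edge, both endpoints lie together in some bag; and for every vertex, the bags containing it form a connected subtree. Here bags containing vertex 2 are not connected in the tree, so the decomposition is invalid.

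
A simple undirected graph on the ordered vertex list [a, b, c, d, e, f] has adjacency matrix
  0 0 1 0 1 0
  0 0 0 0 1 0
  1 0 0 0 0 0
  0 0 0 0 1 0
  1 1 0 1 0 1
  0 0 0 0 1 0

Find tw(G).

1

A width-1 tree decomposition is:
Bags: B1 = {b, e}  B2 = {a, e}  B3 = {d, e}  B4 = {a, c}  B5 = {e, f}
Tree: B1–B2, B1–B3, B2–B4, B2–B5
The largest bag has 2 vertices, giving width 1; this decomposition certifies tw(G) ≤ 1. Any graph with an edge has treewidth ≥ 1, and G has the edge b–e. Combining the bounds, tw(G) = 1.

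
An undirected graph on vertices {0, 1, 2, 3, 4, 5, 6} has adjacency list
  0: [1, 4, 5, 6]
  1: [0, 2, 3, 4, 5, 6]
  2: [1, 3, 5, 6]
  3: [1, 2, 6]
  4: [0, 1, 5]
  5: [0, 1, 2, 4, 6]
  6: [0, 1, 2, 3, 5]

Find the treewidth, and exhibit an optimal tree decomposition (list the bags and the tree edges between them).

Treewidth 3.
One such decomposition:
Bags: B1 = {1, 2, 3, 6}  B2 = {1, 2, 5, 6}  B3 = {0, 1, 5, 6}  B4 = {0, 1, 4, 5}
Tree: B1–B2, B2–B3, B3–B4

Every bag has size at most 4, so the width is 4 − 1 = 3 and tw(G) ≤ 3. On the other hand G contains the 4-clique {1, 2, 3, 6}. A clique must lie in a single bag of any decomposition, so no decomposition can have width below 3. Hence tw(G) = 3 exactly.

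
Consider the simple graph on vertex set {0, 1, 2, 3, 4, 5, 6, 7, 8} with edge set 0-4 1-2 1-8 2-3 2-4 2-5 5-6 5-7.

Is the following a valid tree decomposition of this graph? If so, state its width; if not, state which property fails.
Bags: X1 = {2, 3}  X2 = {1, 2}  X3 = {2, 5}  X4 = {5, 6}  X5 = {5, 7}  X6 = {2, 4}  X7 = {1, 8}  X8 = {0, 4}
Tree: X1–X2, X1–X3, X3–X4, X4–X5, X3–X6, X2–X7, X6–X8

Checking the three conditions: (i) the bags cover all of {0, 1, 2, 3, 4, 5, 6, 7, 8}; (ii) for each edge, some bag contains both endpoints; (iii) the bags containing any fixed vertex form a subtree. All hold, so the decomposition is valid with width 2 − 1 = 1.

Yes; width 1.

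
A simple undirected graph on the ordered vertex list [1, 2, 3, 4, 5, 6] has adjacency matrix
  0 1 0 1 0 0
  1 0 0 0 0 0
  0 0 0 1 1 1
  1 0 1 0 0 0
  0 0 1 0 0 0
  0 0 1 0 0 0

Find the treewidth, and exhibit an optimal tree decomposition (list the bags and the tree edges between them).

Treewidth 1.
One optimal decomposition is:
Bags: B1 = {3, 6}  B2 = {3, 4}  B3 = {3, 5}  B4 = {1, 4}  B5 = {1, 2}
Tree: B1–B2, B2–B3, B2–B4, B4–B5

The largest bag has 2 vertices, giving width 1; this decomposition certifies tw(G) ≤ 1. Any graph with an edge has treewidth ≥ 1, and G has the edge 3–6. Hence tw(G) = 1 exactly.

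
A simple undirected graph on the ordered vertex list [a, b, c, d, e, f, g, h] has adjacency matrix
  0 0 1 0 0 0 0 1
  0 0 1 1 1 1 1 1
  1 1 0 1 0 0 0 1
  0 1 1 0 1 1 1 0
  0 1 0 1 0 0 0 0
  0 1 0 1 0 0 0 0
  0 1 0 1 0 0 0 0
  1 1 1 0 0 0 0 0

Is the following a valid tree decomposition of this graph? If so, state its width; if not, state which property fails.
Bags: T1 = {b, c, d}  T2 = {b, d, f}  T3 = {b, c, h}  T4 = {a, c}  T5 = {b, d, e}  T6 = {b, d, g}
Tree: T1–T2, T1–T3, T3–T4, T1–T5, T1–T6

A tree decomposition must satisfy three properties: every vertex lies in some bag; for every edge, both endpoints lie together in some bag; and for every vertex, the bags containing it form a connected subtree. Here edge (h,a) lies in no bag, so the decomposition is invalid.

No — edge (h,a) lies in no bag.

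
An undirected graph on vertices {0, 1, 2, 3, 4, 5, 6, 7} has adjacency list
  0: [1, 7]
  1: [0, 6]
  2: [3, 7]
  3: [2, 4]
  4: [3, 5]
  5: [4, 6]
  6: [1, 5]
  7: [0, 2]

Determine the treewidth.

A width-2 tree decomposition is:
Bags: B1 = {1, 5, 6}  B2 = {1, 4, 5}  B3 = {1, 3, 4}  B4 = {1, 2, 3}  B5 = {1, 2, 7}  B6 = {0, 1, 7}
Tree: B1–B2, B2–B3, B3–B4, B4–B5, B5–B6
Each bag holds 3 vertices, so the decomposition has width 2, which upper-bounds the treewidth. Since 1–6–5–4–3–2–7–0–1 is a cycle in G, G is not acyclic. Forests are exactly the graphs of treewidth ≤ 1, so tw(G) ≥ 2. Hence tw(G) = 2 exactly.

2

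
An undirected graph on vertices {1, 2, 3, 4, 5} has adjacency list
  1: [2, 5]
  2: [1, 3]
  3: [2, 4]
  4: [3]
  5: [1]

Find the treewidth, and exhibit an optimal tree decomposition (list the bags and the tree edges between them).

Each bag holds 2 vertices, so the decomposition has width 1, which upper-bounds the treewidth. Since G has at least one edge (e.g. 5–1), it is not an edgeless graph, so tw(G) ≥ 1. Combining the bounds, tw(G) = 1.

Treewidth 1.
Bags: B1 = {1, 5}  B2 = {1, 2}  B3 = {2, 3}  B4 = {3, 4}
Tree: B1–B2, B2–B3, B3–B4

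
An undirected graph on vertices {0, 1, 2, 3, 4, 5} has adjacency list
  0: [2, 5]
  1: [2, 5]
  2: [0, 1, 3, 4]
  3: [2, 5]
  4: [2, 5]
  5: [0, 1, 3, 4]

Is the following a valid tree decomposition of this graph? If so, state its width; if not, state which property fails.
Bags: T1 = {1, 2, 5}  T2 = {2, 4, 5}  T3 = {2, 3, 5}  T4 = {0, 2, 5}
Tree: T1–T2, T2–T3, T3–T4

Vertex coverage: the bags together contain {0, 1, 2, 3, 4, 5}, the full vertex set. Edge coverage: each edge of G has both endpoints in at least one bag. Running intersection: for every vertex, the bags containing it form a connected subtree. All three properties hold, so this is a valid tree decomposition of width max|bag| − 1 = 2, and hence tw(G) ≤ 2.

Yes; width 2.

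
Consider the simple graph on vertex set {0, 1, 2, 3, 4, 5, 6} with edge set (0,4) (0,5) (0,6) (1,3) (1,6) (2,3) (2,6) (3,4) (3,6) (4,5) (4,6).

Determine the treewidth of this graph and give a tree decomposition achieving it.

Treewidth 2.
Bags: B1 = {2, 3, 6}  B2 = {1, 3, 6}  B3 = {3, 4, 6}  B4 = {0, 4, 6}  B5 = {0, 4, 5}
Tree: B1–B2, B2–B3, B3–B4, B4–B5

The largest bag has 3 vertices, giving width 2; this decomposition certifies tw(G) ≤ 2. On the other hand G contains the 3-clique {0, 4, 5}. A clique must lie in a single bag of any decomposition, so no decomposition can have width below 2. Hence tw(G) = 2 exactly.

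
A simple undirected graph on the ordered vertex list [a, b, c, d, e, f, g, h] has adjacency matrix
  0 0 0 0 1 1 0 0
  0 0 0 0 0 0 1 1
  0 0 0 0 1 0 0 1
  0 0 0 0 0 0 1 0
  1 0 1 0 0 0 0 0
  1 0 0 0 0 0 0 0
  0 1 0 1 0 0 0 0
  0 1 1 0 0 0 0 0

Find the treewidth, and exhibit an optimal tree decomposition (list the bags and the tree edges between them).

Treewidth 1.
One such decomposition:
Bags: B1 = {a, f}  B2 = {a, e}  B3 = {c, e}  B4 = {c, h}  B5 = {b, h}  B6 = {b, g}  B7 = {d, g}
Tree: B1–B2, B2–B3, B3–B4, B4–B5, B5–B6, B6–B7

The largest bag has 2 vertices, giving width 1; this decomposition certifies tw(G) ≤ 1. Any graph with an edge has treewidth ≥ 1, and G has the edge f–a. Combining the bounds, tw(G) = 1.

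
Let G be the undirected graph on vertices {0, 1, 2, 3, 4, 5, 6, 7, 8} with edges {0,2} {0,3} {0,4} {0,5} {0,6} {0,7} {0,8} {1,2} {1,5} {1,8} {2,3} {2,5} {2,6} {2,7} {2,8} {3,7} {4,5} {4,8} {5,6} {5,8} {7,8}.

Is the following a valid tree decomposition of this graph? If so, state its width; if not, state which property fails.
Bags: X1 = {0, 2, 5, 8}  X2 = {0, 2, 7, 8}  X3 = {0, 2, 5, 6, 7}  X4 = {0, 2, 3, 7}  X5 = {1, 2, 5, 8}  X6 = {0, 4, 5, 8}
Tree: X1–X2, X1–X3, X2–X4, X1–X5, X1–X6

No — bags containing vertex 7 are not connected in the tree.

A tree decomposition must satisfy three properties: every vertex lies in some bag; for every edge, both endpoints lie together in some bag; and for every vertex, the bags containing it form a connected subtree. Here bags containing vertex 7 are not connected in the tree, so the decomposition is invalid.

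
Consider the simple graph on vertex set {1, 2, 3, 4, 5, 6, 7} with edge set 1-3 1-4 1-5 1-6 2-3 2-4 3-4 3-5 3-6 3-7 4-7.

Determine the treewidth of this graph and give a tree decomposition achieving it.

Treewidth 2.
One optimal decomposition is:
Bags: B1 = {2, 3, 4}  B2 = {1, 3, 4}  B3 = {1, 3, 5}  B4 = {3, 4, 7}  B5 = {1, 3, 6}
Tree: B1–B2, B2–B3, B2–B4, B2–B5

Every bag has size at most 3, so the width is 3 − 1 = 2 and tw(G) ≤ 2. For the lower bound, the 3 vertices {1, 3, 4} are pairwise adjacent, and any tree decomposition puts a clique entirely inside one bag — forcing width ≥ 2. The upper and lower bounds meet at 2, so that is the treewidth.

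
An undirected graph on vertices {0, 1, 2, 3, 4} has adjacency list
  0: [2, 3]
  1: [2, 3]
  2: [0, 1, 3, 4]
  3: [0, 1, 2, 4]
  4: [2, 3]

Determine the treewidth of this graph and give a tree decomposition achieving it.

Treewidth 2.
One optimal decomposition is:
Bags: B1 = {0, 2, 3}  B2 = {2, 3, 4}  B3 = {1, 2, 3}
Tree: B1–B2, B2–B3

The largest bag has 3 vertices, giving width 2; this decomposition certifies tw(G) ≤ 2. Conversely, {0, 2, 3} is a clique of size 3, and the vertices of any clique must share a bag in every tree decomposition; so some bag has ≥ 3 vertices and tw(G) ≥ 2. The upper and lower bounds meet at 2, so that is the treewidth.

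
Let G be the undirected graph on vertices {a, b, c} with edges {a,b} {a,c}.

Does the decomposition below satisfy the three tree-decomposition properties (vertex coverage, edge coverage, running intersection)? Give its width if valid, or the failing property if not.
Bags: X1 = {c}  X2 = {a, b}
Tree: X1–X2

No — edge (a,c) lies in no bag.

A tree decomposition must satisfy three properties: every vertex lies in some bag; for every edge, both endpoints lie together in some bag; and for every vertex, the bags containing it form a connected subtree. Here edge (a,c) lies in no bag, so the decomposition is invalid.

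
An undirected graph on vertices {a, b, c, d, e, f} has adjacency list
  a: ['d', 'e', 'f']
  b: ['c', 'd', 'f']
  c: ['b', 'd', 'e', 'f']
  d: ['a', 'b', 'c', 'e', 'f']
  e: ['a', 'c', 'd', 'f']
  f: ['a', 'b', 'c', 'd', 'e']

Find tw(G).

A width-3 tree decomposition is:
Bags: B1 = {b, c, d, f}  B2 = {c, d, e, f}  B3 = {a, d, e, f}
Tree: B1–B2, B2–B3
Every bag has size at most 4, so the width is 4 − 1 = 3 and tw(G) ≤ 3. On the other hand G contains the 4-clique {c, d, e, f}. A clique must lie in a single bag of any decomposition, so no decomposition can have width below 3. Hence tw(G) = 3 exactly.

3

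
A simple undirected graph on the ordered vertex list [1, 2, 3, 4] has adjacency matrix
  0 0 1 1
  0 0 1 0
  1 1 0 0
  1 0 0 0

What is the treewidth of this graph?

A width-1 tree decomposition is:
Bags: B1 = {2, 3}  B2 = {1, 3}  B3 = {1, 4}
Tree: B1–B2, B2–B3
Every bag has size at most 2, so the width is 2 − 1 = 1 and tw(G) ≤ 1. Any graph with an edge has treewidth ≥ 1, and G has the edge 3–2. The upper and lower bounds meet at 1, so that is the treewidth.

1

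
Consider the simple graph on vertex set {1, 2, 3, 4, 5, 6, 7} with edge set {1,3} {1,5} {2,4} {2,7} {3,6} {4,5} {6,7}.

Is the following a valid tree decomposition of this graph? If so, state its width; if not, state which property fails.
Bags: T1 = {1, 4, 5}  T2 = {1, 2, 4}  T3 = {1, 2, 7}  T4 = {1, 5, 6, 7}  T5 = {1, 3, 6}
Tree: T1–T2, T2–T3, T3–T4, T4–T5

No — bags containing vertex 5 are not connected in the tree.

A tree decomposition must satisfy three properties: every vertex lies in some bag; for every edge, both endpoints lie together in some bag; and for every vertex, the bags containing it form a connected subtree. Here bags containing vertex 5 are not connected in the tree, so the decomposition is invalid.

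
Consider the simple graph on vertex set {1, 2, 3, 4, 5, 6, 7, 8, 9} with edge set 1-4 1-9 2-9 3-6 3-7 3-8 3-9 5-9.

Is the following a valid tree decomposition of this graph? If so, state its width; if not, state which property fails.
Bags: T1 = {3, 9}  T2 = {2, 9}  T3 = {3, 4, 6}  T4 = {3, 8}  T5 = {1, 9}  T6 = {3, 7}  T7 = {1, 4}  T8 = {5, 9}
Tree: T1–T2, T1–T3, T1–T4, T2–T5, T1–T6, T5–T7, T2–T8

No — bags containing vertex 4 are not connected in the tree.

A tree decomposition must satisfy three properties: every vertex lies in some bag; for every edge, both endpoints lie together in some bag; and for every vertex, the bags containing it form a connected subtree. Here bags containing vertex 4 are not connected in the tree, so the decomposition is invalid.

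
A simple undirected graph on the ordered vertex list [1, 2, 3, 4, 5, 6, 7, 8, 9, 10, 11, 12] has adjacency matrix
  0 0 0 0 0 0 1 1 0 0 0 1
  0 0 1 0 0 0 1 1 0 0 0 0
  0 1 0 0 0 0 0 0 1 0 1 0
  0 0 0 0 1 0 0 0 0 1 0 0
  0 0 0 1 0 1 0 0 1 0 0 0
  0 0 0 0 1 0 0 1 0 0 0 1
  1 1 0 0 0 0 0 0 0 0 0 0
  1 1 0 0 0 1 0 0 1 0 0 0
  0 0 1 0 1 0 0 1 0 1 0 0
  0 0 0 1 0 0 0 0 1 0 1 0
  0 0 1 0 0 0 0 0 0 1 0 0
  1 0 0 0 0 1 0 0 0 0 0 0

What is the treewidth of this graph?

A width-3 tree decomposition is:
Bags: B1 = {1, 6, 7, 12}  B2 = {1, 6, 7, 8}  B3 = {2, 6, 7, 8}  B4 = {2, 5, 6, 8}  B5 = {2, 5, 8, 9}  B6 = {2, 3, 5, 9}  B7 = {3, 4, 5, 9}  B8 = {3, 4, 9, 10}  B9 = {3, 4, 10, 11}
Tree: B1–B2, B2–B3, B3–B4, B4–B5, B5–B6, B6–B7, B7–B8, B8–B9
Each bag holds 4 vertices, so the decomposition has width 3, which upper-bounds the treewidth. For the lower bound: the 4 vertex sets {1,7,12}, {6}, {8}, {2,3,5,9} are disjoint, each induces a connected subgraph, and every pair is joined by at least one edge of G. Contracting each set to a single vertex therefore yields K_{4} as a minor, and since treewidth is minor-monotone, tw(G) ≥ tw(K_{4}) = 3. The upper and lower bounds meet at 3, so that is the treewidth.

3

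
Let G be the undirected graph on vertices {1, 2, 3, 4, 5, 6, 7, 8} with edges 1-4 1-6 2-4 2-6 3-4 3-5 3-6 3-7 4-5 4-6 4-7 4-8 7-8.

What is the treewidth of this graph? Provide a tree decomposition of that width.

Treewidth 2.
Bags: B1 = {3, 4, 6}  B2 = {3, 4, 7}  B3 = {4, 7, 8}  B4 = {3, 4, 5}  B5 = {1, 4, 6}  B6 = {2, 4, 6}
Tree: B1–B2, B2–B3, B1–B4, B1–B5, B5–B6

Each bag holds 3 vertices, so the decomposition has width 2, which upper-bounds the treewidth. On the other hand G contains the 3-clique {4, 7, 8}. A clique must lie in a single bag of any decomposition, so no decomposition can have width below 2. Hence tw(G) = 2 exactly.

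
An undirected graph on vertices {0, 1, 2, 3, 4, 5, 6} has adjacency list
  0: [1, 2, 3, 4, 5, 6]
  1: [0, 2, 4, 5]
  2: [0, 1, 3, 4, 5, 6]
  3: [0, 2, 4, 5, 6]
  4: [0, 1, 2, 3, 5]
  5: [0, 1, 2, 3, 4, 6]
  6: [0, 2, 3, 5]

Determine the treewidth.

A width-4 tree decomposition is:
Bags: B1 = {0, 1, 2, 4, 5}  B2 = {0, 2, 3, 4, 5}  B3 = {0, 2, 3, 5, 6}
Tree: B1–B2, B2–B3
Each bag holds 5 vertices, so the decomposition has width 4, which upper-bounds the treewidth. On the other hand G contains the 5-clique {0, 1, 2, 4, 5}. A clique must lie in a single bag of any decomposition, so no decomposition can have width below 4. Combining the bounds, tw(G) = 4.

4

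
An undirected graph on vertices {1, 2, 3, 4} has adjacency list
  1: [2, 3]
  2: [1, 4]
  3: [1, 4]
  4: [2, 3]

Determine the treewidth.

2

A width-2 tree decomposition is:
Bags: B1 = {1, 2, 4}  B2 = {1, 3, 4}
Tree: B1–B2
Every bag has size at most 3, so the width is 3 − 1 = 2 and tw(G) ≤ 2. For the lower bound, G contains the cycle 1–2–4–3–1, so G is not a forest; only forests have treewidth ≤ 1, hence tw(G) ≥ 2. The upper and lower bounds meet at 2, so that is the treewidth.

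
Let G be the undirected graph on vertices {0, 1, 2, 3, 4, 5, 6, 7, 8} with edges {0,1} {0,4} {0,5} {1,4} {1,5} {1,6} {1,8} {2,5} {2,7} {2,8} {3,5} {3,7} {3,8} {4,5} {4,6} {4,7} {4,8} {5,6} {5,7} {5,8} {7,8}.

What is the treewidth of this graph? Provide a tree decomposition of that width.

Treewidth 3.
Bags: B1 = {4, 5, 7, 8}  B2 = {1, 4, 5, 8}  B3 = {3, 5, 7, 8}  B4 = {2, 5, 7, 8}  B5 = {0, 1, 4, 5}  B6 = {1, 4, 5, 6}
Tree: B1–B2, B1–B3, B1–B4, B2–B5, B2–B6

Every bag has size at most 4, so the width is 4 − 1 = 3 and tw(G) ≤ 3. For the lower bound, the 4 vertices {2, 5, 7, 8} are pairwise adjacent, and any tree decomposition puts a clique entirely inside one bag — forcing width ≥ 3. Therefore the treewidth is 3.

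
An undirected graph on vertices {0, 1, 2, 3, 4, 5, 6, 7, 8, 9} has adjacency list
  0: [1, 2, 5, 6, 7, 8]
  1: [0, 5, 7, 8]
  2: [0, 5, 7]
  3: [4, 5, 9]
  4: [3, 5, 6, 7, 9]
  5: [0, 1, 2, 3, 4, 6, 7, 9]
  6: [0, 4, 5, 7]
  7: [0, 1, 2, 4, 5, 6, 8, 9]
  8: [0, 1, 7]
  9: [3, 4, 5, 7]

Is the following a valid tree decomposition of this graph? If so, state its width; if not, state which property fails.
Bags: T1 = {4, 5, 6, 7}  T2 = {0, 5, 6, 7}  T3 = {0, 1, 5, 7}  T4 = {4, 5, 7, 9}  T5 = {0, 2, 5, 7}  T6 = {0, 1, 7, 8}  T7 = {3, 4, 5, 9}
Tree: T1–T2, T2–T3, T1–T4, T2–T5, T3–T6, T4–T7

Yes; width 3.

Every vertex of G appears in some bag (union = {0, 1, 2, 3, 4, 5, 6, 7, 8, 9}); every edge is covered by a bag; and for each vertex v the set of bags containing v is connected in the bag tree. The decomposition is therefore valid. The largest bag has 4 vertices, so the width is 3.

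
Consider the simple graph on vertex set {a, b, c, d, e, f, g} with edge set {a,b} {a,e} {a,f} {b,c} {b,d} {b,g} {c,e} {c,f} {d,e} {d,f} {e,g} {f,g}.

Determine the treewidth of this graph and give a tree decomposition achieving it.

Every bag has size at most 4, so the width is 4 − 1 = 3 and tw(G) ≤ 3. For the lower bound: the 4 vertex sets {b,g}, {c,e}, {f}, {d} are disjoint, each induces a connected subgraph, and every pair is joined by at least one edge of G. Contracting each set to a single vertex therefore yields K_{4} as a minor, and since treewidth is minor-monotone, tw(G) ≥ tw(K_{4}) = 3. The upper and lower bounds meet at 3, so that is the treewidth.

Treewidth 3.
Bags: B1 = {b, e, f, g}  B2 = {b, c, e, f}  B3 = {b, d, e, f}  B4 = {a, b, e, f}
Tree: B1–B2, B2–B3, B3–B4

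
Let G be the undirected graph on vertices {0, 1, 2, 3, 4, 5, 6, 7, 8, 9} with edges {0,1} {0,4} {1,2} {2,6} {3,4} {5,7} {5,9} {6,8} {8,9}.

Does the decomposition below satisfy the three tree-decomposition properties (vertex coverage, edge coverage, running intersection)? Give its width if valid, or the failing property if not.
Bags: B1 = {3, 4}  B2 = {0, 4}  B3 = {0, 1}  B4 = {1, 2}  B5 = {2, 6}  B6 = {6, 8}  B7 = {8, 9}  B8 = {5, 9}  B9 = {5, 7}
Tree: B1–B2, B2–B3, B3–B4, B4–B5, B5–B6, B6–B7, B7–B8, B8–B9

Checking the three conditions: (i) the bags cover all of {0, 1, 2, 3, 4, 5, 6, 7, 8, 9}; (ii) for each edge, some bag contains both endpoints; (iii) the bags containing any fixed vertex form a subtree. All hold, so the decomposition is valid with width 2 − 1 = 1.

Yes; width 1.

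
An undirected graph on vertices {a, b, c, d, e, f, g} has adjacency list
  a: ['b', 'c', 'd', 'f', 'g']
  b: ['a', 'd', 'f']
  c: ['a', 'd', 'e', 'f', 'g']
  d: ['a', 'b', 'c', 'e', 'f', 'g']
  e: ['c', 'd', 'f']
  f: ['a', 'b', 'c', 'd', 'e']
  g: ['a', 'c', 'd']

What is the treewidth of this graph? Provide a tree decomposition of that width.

Treewidth 3.
Bags: B1 = {a, c, d, g}  B2 = {a, c, d, f}  B3 = {c, d, e, f}  B4 = {a, b, d, f}
Tree: B1–B2, B2–B3, B2–B4

Every bag has size at most 4, so the width is 4 − 1 = 3 and tw(G) ≤ 3. On the other hand G contains the 4-clique {a, c, d, g}. A clique must lie in a single bag of any decomposition, so no decomposition can have width below 3. Combining the bounds, tw(G) = 3.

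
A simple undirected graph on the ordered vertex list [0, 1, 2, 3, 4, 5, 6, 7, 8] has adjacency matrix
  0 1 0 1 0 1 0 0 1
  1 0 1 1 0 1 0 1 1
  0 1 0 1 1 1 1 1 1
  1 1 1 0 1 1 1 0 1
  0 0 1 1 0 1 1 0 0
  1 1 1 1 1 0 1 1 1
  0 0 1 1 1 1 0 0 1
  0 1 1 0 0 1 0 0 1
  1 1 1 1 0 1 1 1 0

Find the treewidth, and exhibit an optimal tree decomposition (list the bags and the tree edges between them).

Each bag holds 5 vertices, so the decomposition has width 4, which upper-bounds the treewidth. Conversely, {0, 1, 3, 5, 8} is a clique of size 5, and the vertices of any clique must share a bag in every tree decomposition; so some bag has ≥ 5 vertices and tw(G) ≥ 4. Hence tw(G) = 4 exactly.

Treewidth 4.
Bags: B1 = {2, 3, 5, 6, 8}  B2 = {1, 2, 3, 5, 8}  B3 = {0, 1, 3, 5, 8}  B4 = {2, 3, 4, 5, 6}  B5 = {1, 2, 5, 7, 8}
Tree: B1–B2, B2–B3, B1–B4, B2–B5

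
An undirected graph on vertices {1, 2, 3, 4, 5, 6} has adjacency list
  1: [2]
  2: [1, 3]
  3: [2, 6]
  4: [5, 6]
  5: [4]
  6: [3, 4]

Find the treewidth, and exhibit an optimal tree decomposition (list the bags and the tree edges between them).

Every bag has size at most 2, so the width is 2 − 1 = 1 and tw(G) ≤ 1. Since G has at least one edge (e.g. 5–4), it is not an edgeless graph, so tw(G) ≥ 1. The upper and lower bounds meet at 1, so that is the treewidth.

Treewidth 1.
Bags: B1 = {4, 5}  B2 = {4, 6}  B3 = {3, 6}  B4 = {2, 3}  B5 = {1, 2}
Tree: B1–B2, B2–B3, B3–B4, B4–B5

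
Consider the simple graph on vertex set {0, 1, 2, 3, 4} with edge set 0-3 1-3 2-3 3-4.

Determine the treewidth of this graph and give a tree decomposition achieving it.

Treewidth 1.
Bags: B1 = {3, 4}  B2 = {0, 3}  B3 = {2, 3}  B4 = {1, 3}
Tree: B1–B2, B1–B3, B3–B4

Every bag has size at most 2, so the width is 2 − 1 = 1 and tw(G) ≤ 1. Any graph with an edge has treewidth ≥ 1, and G has the edge 4–3. The upper and lower bounds meet at 1, so that is the treewidth.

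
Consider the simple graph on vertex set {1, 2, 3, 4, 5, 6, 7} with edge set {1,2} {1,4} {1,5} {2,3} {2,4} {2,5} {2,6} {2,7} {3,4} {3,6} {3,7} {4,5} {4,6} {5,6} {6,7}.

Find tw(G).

A width-3 tree decomposition is:
Bags: B1 = {2, 3, 6, 7}  B2 = {2, 3, 4, 6}  B3 = {2, 4, 5, 6}  B4 = {1, 2, 4, 5}
Tree: B1–B2, B2–B3, B3–B4
The largest bag has 4 vertices, giving width 3; this decomposition certifies tw(G) ≤ 3. Conversely, {2, 3, 4, 6} is a clique of size 4, and the vertices of any clique must share a bag in every tree decomposition; so some bag has ≥ 4 vertices and tw(G) ≥ 3. Therefore the treewidth is 3.

3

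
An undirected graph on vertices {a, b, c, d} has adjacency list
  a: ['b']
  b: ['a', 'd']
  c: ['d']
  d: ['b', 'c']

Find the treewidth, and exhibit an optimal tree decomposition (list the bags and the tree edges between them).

Every bag has size at most 2, so the width is 2 − 1 = 1 and tw(G) ≤ 1. Since G has at least one edge (e.g. b–d), it is not an edgeless graph, so tw(G) ≥ 1. The upper and lower bounds meet at 1, so that is the treewidth.

Treewidth 1.
One optimal decomposition is:
Bags: B1 = {b, d}  B2 = {c, d}  B3 = {a, b}
Tree: B1–B2, B1–B3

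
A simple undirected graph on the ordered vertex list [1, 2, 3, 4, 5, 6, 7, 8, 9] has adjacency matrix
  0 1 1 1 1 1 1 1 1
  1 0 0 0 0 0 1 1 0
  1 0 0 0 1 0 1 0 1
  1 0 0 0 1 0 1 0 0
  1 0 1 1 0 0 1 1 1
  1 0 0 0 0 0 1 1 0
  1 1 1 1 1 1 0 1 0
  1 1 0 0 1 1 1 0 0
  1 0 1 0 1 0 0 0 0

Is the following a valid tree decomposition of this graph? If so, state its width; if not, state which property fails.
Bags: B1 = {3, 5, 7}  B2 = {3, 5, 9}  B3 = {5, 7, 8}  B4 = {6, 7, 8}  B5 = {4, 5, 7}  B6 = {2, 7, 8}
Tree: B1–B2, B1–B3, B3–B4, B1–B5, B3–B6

A tree decomposition must satisfy three properties: every vertex lies in some bag; for every edge, both endpoints lie together in some bag; and for every vertex, the bags containing it form a connected subtree. Here vertex 1 appears in no bag, so the decomposition is invalid.

No — vertex 1 appears in no bag.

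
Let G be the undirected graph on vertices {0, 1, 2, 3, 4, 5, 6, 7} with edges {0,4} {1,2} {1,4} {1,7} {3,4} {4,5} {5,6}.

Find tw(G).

A width-1 tree decomposition is:
Bags: B1 = {4, 5}  B2 = {1, 4}  B3 = {5, 6}  B4 = {0, 4}  B5 = {3, 4}  B6 = {1, 7}  B7 = {1, 2}
Tree: B1–B2, B1–B3, B1–B4, B2–B5, B2–B6, B6–B7
Each bag holds 2 vertices, so the decomposition has width 1, which upper-bounds the treewidth. G has an edge, so its treewidth is at least 1. The upper and lower bounds meet at 1, so that is the treewidth.

1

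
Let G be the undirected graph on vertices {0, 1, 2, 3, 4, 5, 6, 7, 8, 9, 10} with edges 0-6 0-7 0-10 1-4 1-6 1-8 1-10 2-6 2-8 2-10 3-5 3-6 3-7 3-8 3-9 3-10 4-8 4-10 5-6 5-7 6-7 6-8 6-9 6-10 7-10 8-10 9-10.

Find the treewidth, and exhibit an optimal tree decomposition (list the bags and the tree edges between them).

Treewidth 3.
One optimal decomposition is:
Bags: B1 = {3, 6, 9, 10}  B2 = {3, 6, 8, 10}  B3 = {3, 6, 7, 10}  B4 = {1, 6, 8, 10}  B5 = {0, 6, 7, 10}  B6 = {1, 4, 8, 10}  B7 = {2, 6, 8, 10}  B8 = {3, 5, 6, 7}
Tree: B1–B2, B1–B3, B2–B4, B3–B5, B4–B6, B4–B7, B3–B8

Every bag has size at most 4, so the width is 4 − 1 = 3 and tw(G) ≤ 3. For the lower bound, the 4 vertices {1, 4, 8, 10} are pairwise adjacent, and any tree decomposition puts a clique entirely inside one bag — forcing width ≥ 3. Combining the bounds, tw(G) = 3.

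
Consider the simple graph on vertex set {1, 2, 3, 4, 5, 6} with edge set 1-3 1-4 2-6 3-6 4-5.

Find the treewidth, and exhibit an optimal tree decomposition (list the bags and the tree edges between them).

Treewidth 1.
One such decomposition:
Bags: B1 = {2, 6}  B2 = {3, 6}  B3 = {1, 3}  B4 = {1, 4}  B5 = {4, 5}
Tree: B1–B2, B2–B3, B3–B4, B4–B5

The largest bag has 2 vertices, giving width 1; this decomposition certifies tw(G) ≤ 1. Any graph with an edge has treewidth ≥ 1, and G has the edge 2–6. Therefore the treewidth is 1.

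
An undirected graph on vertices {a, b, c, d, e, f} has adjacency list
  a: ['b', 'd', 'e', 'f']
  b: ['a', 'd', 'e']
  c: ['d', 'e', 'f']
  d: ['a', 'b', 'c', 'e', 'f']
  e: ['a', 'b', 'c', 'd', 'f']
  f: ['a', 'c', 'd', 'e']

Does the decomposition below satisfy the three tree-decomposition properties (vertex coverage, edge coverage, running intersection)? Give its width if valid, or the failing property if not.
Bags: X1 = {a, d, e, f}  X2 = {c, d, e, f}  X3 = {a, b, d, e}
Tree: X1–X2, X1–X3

Yes; width 3.

Vertex coverage: the bags together contain {a, b, c, d, e, f}, the full vertex set. Edge coverage: each edge of G has both endpoints in at least one bag. Running intersection: for every vertex, the bags containing it form a connected subtree. All three properties hold, so this is a valid tree decomposition of width max|bag| − 1 = 3, and hence tw(G) ≤ 3.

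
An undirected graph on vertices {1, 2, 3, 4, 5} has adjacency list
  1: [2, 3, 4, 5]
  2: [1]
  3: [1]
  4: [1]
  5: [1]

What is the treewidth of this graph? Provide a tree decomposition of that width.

Each bag holds 2 vertices, so the decomposition has width 1, which upper-bounds the treewidth. G has an edge, so its treewidth is at least 1. Hence tw(G) = 1 exactly.

Treewidth 1.
Bags: B1 = {1, 2}  B2 = {1, 4}  B3 = {1, 3}  B4 = {1, 5}
Tree: B1–B2, B1–B3, B3–B4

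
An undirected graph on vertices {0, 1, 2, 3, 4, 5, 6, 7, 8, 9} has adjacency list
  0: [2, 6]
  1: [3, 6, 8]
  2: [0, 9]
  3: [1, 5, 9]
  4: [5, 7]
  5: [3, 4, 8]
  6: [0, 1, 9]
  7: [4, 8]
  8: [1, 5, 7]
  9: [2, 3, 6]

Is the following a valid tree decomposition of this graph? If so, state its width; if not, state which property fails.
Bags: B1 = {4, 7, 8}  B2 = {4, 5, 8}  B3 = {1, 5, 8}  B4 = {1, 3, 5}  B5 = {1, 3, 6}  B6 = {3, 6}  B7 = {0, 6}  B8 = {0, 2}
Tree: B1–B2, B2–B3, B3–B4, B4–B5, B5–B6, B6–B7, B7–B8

A tree decomposition must satisfy three properties: every vertex lies in some bag; for every edge, both endpoints lie together in some bag; and for every vertex, the bags containing it form a connected subtree. Here vertex 9 appears in no bag, so the decomposition is invalid.

No — vertex 9 appears in no bag.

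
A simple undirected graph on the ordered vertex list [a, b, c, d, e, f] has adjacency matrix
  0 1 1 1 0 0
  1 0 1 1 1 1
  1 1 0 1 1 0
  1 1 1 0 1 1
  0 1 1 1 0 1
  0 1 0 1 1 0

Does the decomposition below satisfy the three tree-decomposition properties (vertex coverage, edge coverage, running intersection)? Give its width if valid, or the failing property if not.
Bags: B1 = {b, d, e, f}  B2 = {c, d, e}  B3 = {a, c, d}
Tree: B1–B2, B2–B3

No — edge (b,c) lies in no bag.

A tree decomposition must satisfy three properties: every vertex lies in some bag; for every edge, both endpoints lie together in some bag; and for every vertex, the bags containing it form a connected subtree. Here edge (b,c) lies in no bag, so the decomposition is invalid.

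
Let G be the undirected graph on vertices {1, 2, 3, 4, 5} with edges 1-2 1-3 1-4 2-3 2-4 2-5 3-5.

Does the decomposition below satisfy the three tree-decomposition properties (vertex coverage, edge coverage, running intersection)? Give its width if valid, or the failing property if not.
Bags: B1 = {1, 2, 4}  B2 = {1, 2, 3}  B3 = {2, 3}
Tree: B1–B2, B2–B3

No — vertex 5 appears in no bag.

A tree decomposition must satisfy three properties: every vertex lies in some bag; for every edge, both endpoints lie together in some bag; and for every vertex, the bags containing it form a connected subtree. Here vertex 5 appears in no bag, so the decomposition is invalid.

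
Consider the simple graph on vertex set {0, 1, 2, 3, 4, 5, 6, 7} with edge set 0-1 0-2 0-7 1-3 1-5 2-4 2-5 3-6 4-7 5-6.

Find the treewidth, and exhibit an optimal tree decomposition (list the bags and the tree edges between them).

Treewidth 2.
One such decomposition:
Bags: B1 = {0, 4, 7}  B2 = {0, 2, 4}  B3 = {0, 1, 2}  B4 = {1, 2, 5}  B5 = {1, 3, 5}  B6 = {3, 5, 6}
Tree: B1–B2, B2–B3, B3–B4, B4–B5, B5–B6

Every bag has size at most 3, so the width is 3 − 1 = 2 and tw(G) ≤ 2. The edges 7–4–2–0–7 form a cycle, so G is not a tree and its treewidth is at least 2. Therefore the treewidth is 2.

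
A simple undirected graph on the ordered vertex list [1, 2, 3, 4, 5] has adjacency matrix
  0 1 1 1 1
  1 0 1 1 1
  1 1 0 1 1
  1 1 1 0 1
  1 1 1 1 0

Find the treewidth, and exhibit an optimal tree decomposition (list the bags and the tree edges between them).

With just one bag of size 5, the width is 5 − 1 = 4, so tw(G) ≤ 4. For the lower bound, the 5 vertices {1, 2, 3, 4, 5} are pairwise adjacent, and any tree decomposition puts a clique entirely inside one bag — forcing width ≥ 4. Hence tw(G) = 4 exactly.

Treewidth 4.
Bags: B1 = {1, 2, 3, 4, 5}
Tree: (single bag)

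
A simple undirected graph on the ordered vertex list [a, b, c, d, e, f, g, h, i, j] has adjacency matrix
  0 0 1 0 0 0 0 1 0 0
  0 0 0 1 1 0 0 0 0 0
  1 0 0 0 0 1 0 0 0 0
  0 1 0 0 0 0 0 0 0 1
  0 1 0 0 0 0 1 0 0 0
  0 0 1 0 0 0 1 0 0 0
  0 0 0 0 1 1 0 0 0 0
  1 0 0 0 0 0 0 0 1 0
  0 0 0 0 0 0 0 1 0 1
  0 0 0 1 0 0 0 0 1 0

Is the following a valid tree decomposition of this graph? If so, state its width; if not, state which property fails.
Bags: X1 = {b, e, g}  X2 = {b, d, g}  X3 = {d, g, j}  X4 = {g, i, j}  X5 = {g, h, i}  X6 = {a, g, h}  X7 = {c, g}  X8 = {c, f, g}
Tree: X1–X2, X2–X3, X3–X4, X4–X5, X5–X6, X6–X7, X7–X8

A tree decomposition must satisfy three properties: every vertex lies in some bag; for every edge, both endpoints lie together in some bag; and for every vertex, the bags containing it form a connected subtree. Here edge (a,c) lies in no bag, so the decomposition is invalid.

No — edge (a,c) lies in no bag.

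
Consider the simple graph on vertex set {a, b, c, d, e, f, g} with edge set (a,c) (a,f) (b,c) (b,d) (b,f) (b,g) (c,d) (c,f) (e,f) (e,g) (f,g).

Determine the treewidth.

2

A width-2 tree decomposition is:
Bags: B1 = {b, f, g}  B2 = {b, c, f}  B3 = {e, f, g}  B4 = {a, c, f}  B5 = {b, c, d}
Tree: B1–B2, B1–B3, B2–B4, B2–B5
Every bag has size at most 3, so the width is 3 − 1 = 2 and tw(G) ≤ 2. Conversely, {b, c, d} is a clique of size 3, and the vertices of any clique must share a bag in every tree decomposition; so some bag has ≥ 3 vertices and tw(G) ≥ 2. The upper and lower bounds meet at 2, so that is the treewidth.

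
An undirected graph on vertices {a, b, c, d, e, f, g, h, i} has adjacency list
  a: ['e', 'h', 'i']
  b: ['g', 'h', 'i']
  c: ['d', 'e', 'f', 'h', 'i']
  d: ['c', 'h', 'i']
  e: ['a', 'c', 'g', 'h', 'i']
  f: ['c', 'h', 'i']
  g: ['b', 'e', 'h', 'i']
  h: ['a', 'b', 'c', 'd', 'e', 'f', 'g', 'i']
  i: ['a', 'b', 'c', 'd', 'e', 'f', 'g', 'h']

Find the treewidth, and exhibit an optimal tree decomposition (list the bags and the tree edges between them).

Every bag has size at most 4, so the width is 4 − 1 = 3 and tw(G) ≤ 3. On the other hand G contains the 4-clique {e, g, h, i}. A clique must lie in a single bag of any decomposition, so no decomposition can have width below 3. Therefore the treewidth is 3.

Treewidth 3.
Bags: B1 = {c, e, h, i}  B2 = {c, f, h, i}  B3 = {e, g, h, i}  B4 = {a, e, h, i}  B5 = {b, g, h, i}  B6 = {c, d, h, i}
Tree: B1–B2, B1–B3, B3–B4, B3–B5, B2–B6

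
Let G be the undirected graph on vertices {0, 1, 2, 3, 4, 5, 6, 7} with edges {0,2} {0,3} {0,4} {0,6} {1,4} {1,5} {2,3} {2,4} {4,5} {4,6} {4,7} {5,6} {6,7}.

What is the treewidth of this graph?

2

A width-2 tree decomposition is:
Bags: B1 = {4, 5, 6}  B2 = {4, 6, 7}  B3 = {1, 4, 5}  B4 = {0, 4, 6}  B5 = {0, 2, 4}  B6 = {0, 2, 3}
Tree: B1–B2, B1–B3, B1–B4, B4–B5, B5–B6
Each bag holds 3 vertices, so the decomposition has width 2, which upper-bounds the treewidth. Conversely, {0, 2, 3} is a clique of size 3, and the vertices of any clique must share a bag in every tree decomposition; so some bag has ≥ 3 vertices and tw(G) ≥ 2. The upper and lower bounds meet at 2, so that is the treewidth.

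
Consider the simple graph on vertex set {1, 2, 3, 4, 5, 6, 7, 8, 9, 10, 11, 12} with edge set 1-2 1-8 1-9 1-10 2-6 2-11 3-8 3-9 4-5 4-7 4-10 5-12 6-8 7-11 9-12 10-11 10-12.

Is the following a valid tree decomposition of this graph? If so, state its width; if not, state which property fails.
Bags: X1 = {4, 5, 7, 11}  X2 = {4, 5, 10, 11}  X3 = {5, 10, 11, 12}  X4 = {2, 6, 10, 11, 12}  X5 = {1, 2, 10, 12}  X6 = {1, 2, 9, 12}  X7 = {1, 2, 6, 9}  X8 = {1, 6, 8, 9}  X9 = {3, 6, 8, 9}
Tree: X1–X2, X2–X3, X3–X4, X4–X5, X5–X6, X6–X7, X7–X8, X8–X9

A tree decomposition must satisfy three properties: every vertex lies in some bag; for every edge, both endpoints lie together in some bag; and for every vertex, the bags containing it form a connected subtree. Here bags containing vertex 6 are not connected in the tree, so the decomposition is invalid.

No — bags containing vertex 6 are not connected in the tree.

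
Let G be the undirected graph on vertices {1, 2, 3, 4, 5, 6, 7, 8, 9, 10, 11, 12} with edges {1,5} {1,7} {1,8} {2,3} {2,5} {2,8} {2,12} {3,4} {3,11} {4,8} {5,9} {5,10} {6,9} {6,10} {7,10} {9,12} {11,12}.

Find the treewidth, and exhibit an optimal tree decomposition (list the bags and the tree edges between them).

Treewidth 3.
One optimal decomposition is:
Bags: B1 = {3, 4, 11, 12}  B2 = {2, 3, 4, 12}  B3 = {2, 4, 8, 12}  B4 = {2, 8, 9, 12}  B5 = {2, 5, 8, 9}  B6 = {1, 5, 8, 9}  B7 = {1, 5, 6, 9}  B8 = {1, 5, 6, 10}  B9 = {1, 6, 7, 10}
Tree: B1–B2, B2–B3, B3–B4, B4–B5, B5–B6, B6–B7, B7–B8, B8–B9

The largest bag has 4 vertices, giving width 3; this decomposition certifies tw(G) ≤ 3. For the lower bound: the 4 vertex sets {3,4,11}, {12}, {2}, {1,5,8,9} are disjoint, each induces a connected subgraph, and every pair is joined by at least one edge of G. Contracting each set to a single vertex therefore yields K_{4} as a minor, and since treewidth is minor-monotone, tw(G) ≥ tw(K_{4}) = 3. Combining the bounds, tw(G) = 3.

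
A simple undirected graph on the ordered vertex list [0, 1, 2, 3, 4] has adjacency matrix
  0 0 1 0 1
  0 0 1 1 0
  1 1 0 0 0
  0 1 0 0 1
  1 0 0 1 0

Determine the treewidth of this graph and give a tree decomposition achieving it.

Every bag has size at most 3, so the width is 3 − 1 = 2 and tw(G) ≤ 2. The edges 2–1–3–4–0–2 form a cycle, so G is not a tree and its treewidth is at least 2. Hence tw(G) = 2 exactly.

Treewidth 2.
One such decomposition:
Bags: B1 = {1, 2, 3}  B2 = {2, 3, 4}  B3 = {0, 2, 4}
Tree: B1–B2, B2–B3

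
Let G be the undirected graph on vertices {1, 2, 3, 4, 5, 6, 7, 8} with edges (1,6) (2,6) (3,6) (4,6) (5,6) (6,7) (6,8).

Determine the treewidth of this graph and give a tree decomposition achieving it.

The largest bag has 2 vertices, giving width 1; this decomposition certifies tw(G) ≤ 1. Since G has at least one edge (e.g. 6–5), it is not an edgeless graph, so tw(G) ≥ 1. Combining the bounds, tw(G) = 1.

Treewidth 1.
One such decomposition:
Bags: B1 = {5, 6}  B2 = {2, 6}  B3 = {6, 8}  B4 = {6, 7}  B5 = {3, 6}  B6 = {4, 6}  B7 = {1, 6}
Tree: B1–B2, B2–B3, B3–B4, B2–B5, B4–B6, B6–B7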